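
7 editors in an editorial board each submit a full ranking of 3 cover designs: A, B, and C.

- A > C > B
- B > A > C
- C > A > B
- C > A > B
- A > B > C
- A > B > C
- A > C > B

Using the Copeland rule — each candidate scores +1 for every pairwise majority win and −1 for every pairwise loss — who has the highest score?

Pairwise results:
  A vs B: A wins 6–1.
  A vs C: A wins 5–2.
  B vs C: C wins 4–3.
Copeland scores (wins − losses):
  A: 2 − 0 = 2
  B: 0 − 2 = -2
  C: 1 − 1 = 0
A has the best Copeland score.

A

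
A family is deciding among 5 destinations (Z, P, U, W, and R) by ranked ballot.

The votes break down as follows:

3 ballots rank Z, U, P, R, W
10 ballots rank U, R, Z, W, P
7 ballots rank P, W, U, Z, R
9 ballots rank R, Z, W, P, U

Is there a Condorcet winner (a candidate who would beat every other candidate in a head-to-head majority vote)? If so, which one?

Head-to-head results (29 voters total):
Z vs P: Z wins 22–7.
Z vs U: U wins 17–12.
Z vs W: Z wins 22–7.
Z vs R: R wins 19–10.
P vs U: P wins 16–13.
P vs W: W wins 19–10.
P vs R: R wins 19–10.
U vs W: W wins 16–13.
U vs R: U wins 20–9.
W vs R: R wins 22–7.
No candidate beats all others: Z beats P beats U beats Z, a majority cycle.

There is no Condorcet winner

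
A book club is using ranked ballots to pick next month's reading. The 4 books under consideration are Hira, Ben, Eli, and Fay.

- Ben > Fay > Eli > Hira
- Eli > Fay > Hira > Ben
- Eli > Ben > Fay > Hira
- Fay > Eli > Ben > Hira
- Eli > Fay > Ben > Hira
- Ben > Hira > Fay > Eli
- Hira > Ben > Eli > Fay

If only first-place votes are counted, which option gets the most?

Eli

First-place vote totals:
  Hira: 1
  Ben: 2
  Eli: 3
  Fay: 1
Eli has the most first-place votes.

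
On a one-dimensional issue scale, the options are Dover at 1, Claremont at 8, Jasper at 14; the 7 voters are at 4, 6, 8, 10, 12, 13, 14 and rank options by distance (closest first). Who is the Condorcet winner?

With single-peaked preferences on a line, the Condorcet winner is the candidate closest to the median voter.
The median voter (position 10) is closest to Claremont at 8.
Check: Claremont vs Dover — voters closer to Claremont: 6 of 7.

Claremont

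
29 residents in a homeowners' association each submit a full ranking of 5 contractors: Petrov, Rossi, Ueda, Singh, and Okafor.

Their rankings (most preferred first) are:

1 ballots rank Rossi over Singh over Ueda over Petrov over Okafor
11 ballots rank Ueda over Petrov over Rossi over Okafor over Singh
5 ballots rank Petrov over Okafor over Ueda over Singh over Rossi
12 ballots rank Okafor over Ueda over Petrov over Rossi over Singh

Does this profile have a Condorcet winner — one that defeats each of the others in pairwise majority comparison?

Head-to-head results (29 voters total):
Petrov vs Rossi: Petrov wins 28–1.
Petrov vs Ueda: Ueda wins 24–5.
Petrov vs Singh: Petrov wins 28–1.
Petrov vs Okafor: Petrov wins 17–12.
Rossi vs Ueda: Ueda wins 28–1.
Rossi vs Singh: Rossi wins 24–5.
Rossi vs Okafor: Okafor wins 17–12.
Ueda vs Singh: Ueda wins 28–1.
Ueda vs Okafor: Okafor wins 17–12.
Singh vs Okafor: Okafor wins 28–1.
No candidate beats all others: Petrov beats Okafor beats Ueda beats Petrov, a majority cycle.

No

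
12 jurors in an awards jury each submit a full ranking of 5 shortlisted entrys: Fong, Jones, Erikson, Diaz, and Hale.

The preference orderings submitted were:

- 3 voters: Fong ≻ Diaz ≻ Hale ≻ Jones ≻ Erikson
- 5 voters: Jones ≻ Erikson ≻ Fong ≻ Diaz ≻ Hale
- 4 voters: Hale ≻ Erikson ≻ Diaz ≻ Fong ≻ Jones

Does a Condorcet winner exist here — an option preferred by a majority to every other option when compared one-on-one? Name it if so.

Head-to-head results (12 voters total):
Fong vs Jones: Fong wins 7–5.
Fong vs Erikson: Erikson wins 9–3.
Fong vs Diaz: Fong wins 8–4.
Fong vs Hale: Fong wins 8–4.
Jones vs Erikson: Jones wins 8–4.
Jones vs Diaz: Diaz wins 7–5.
Jones vs Hale: Hale wins 7–5.
Erikson vs Diaz: Erikson wins 9–3.
Erikson vs Hale: Hale wins 7–5.
Diaz vs Hale: Diaz wins 8–4.
No candidate beats all others: Fong beats Jones beats Erikson beats Fong, a majority cycle.

No Condorcet winner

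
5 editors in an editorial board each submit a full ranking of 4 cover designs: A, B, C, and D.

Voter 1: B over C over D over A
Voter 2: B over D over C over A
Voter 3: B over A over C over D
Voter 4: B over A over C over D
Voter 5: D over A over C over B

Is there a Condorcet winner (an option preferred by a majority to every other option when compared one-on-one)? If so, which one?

B

Head-to-head results (5 voters total):
A vs B: B wins 4–1.
A vs C: A wins 3–2.
A vs D: D wins 3–2.
B vs C: B wins 4–1.
B vs D: B wins 4–1.
C vs D: C wins 3–2.
B beats each rival — A (4–1), C (4–1), D (4–1) — so B is the Condorcet winner.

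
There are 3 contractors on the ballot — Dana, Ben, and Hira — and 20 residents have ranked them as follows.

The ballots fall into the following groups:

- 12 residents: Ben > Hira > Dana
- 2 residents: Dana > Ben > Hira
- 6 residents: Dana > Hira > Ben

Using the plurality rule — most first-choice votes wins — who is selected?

First-place vote totals:
  Dana: 8
  Ben: 12
  Hira: 0
Ben has the most first-place votes.

Ben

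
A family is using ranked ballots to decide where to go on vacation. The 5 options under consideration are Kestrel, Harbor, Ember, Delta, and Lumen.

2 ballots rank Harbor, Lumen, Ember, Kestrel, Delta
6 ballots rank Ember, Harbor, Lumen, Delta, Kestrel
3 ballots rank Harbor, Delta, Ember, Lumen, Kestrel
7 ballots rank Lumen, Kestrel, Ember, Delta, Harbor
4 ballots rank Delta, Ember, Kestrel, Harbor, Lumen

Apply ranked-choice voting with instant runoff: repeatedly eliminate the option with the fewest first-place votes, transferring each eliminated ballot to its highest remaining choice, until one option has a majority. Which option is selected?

Ember

Round 1: Lumen 7, Ember 6, Harbor 5, Delta 4, Kestrel 0. Kestrel has the fewest and is eliminated.
Round 2: Lumen 7, Ember 6, Harbor 5, Delta 4. Delta has the fewest and is eliminated.
Round 3: Ember 10, Lumen 7, Harbor 5. Harbor has the fewest and is eliminated.
Round 4: Ember 13, Lumen 9. Ember has a majority.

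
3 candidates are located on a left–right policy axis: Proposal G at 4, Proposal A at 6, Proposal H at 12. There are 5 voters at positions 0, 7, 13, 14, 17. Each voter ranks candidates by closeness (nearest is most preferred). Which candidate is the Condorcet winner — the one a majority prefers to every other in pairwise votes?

With single-peaked preferences on a line, the Condorcet winner is the candidate closest to the median voter.
The median voter (position 13) is closest to Proposal H at 12.
Check: Proposal H vs Proposal A — voters closer to Proposal H: 3 of 5.

Proposal H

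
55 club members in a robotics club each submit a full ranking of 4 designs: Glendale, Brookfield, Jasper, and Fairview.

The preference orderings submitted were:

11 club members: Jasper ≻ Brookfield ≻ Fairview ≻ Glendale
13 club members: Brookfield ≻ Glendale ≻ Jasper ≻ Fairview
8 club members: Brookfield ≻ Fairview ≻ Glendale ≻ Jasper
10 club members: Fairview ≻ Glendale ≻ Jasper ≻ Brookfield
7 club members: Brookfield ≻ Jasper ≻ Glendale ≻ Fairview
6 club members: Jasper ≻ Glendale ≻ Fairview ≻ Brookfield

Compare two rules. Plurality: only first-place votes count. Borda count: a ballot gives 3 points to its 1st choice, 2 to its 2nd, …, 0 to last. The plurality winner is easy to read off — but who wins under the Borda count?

Plurality first-place counts: Glendale 0, Brookfield 28, Jasper 17, Fairview 10 → Brookfield.
Borda totals: Glendale 73, Brookfield 106, Jasper 88, Fairview 63 → Brookfield.

Brookfield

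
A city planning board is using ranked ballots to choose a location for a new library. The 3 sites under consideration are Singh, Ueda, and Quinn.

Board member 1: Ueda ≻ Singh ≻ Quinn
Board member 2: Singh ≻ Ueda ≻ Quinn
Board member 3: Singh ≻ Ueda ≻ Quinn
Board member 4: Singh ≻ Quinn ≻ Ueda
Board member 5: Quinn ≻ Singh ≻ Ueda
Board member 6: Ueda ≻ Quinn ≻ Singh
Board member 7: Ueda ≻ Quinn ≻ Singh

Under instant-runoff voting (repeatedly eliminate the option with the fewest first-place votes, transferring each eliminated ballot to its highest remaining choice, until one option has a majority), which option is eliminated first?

Quinn

Round 1: Singh 3, Ueda 3, Quinn 1. Quinn has the fewest and is eliminated.
Round 2: Singh 4, Ueda 3. Singh has a majority.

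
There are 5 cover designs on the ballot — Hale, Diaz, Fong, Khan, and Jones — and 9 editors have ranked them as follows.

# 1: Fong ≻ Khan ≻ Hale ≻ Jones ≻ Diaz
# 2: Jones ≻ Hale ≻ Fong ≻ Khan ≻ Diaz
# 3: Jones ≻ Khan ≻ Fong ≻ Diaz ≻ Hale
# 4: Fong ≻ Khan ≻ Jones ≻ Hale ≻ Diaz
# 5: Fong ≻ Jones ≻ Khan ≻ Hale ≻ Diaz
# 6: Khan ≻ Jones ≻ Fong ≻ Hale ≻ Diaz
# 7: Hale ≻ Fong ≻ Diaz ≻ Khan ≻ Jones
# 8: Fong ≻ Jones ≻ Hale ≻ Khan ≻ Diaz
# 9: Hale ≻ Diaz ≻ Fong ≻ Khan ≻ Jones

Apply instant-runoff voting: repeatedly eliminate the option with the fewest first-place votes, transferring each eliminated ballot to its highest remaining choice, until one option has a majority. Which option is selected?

Fong

Round 1: Fong 4, Hale 2, Jones 2, Khan 1, Diaz 0. Diaz has the fewest and is eliminated.
Round 2: Fong 4, Hale 2, Jones 2, Khan 1. Khan has the fewest and is eliminated.
Round 3: Fong 4, Jones 3, Hale 2. Hale has the fewest and is eliminated.
Round 4: Fong 6, Jones 3. Fong has a majority.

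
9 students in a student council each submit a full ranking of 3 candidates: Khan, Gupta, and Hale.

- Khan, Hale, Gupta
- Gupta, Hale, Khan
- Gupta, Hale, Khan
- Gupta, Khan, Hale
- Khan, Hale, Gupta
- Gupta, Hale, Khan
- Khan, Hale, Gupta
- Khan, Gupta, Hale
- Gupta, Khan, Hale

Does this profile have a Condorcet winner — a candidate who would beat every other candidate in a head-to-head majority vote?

Yes

Head-to-head results (9 voters total):
Khan vs Gupta: Gupta wins 5–4.
Khan vs Hale: Khan wins 6–3.
Gupta vs Hale: Gupta wins 6–3.
Gupta beats each rival — Khan (5–4), Hale (6–3) — so Gupta is the Condorcet winner.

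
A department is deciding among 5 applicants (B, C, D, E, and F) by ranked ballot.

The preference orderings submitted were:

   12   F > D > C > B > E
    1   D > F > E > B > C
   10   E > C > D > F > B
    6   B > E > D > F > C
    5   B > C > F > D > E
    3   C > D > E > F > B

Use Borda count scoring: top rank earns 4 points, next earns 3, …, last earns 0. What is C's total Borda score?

Borda scores:
  B: 12·1 + 1 + 10·0 + 6·4 + 5·4 + 3·0 = 57
  C: 12·2 + 0 + 10·3 + 6·0 + 5·3 + 3·4 = 81
  D: 12·3 + 4 + 10·2 + 6·2 + 5·1 + 3·3 = 86
  E: 12·0 + 2 + 10·4 + 6·3 + 5·0 + 3·2 = 66
  F: 12·4 + 3 + 10·1 + 6·1 + 5·2 + 3·1 = 80

81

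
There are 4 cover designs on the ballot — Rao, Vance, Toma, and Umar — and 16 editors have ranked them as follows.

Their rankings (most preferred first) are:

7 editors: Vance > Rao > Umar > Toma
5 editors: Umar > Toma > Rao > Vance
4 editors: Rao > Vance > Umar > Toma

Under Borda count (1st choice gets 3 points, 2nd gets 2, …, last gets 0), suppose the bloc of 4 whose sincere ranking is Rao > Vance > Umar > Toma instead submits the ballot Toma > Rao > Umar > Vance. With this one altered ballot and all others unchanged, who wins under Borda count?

Rao

Borda totals with the altered ballot: Rao 27, Vance 21, Toma 22, Umar 26.
The winner is unchanged: still Rao.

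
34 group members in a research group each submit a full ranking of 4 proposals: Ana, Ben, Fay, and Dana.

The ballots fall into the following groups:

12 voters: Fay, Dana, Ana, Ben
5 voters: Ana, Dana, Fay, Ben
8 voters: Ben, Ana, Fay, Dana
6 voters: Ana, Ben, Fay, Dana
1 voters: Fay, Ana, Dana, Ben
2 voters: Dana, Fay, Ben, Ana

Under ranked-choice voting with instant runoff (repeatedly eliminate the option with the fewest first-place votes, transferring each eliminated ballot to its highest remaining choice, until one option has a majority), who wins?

Round 1: Fay 13, Ana 11, Ben 8, Dana 2. Dana has the fewest and is eliminated.
Round 2: Fay 15, Ana 11, Ben 8. Ben has the fewest and is eliminated.
Round 3: Ana 19, Fay 15. Ana has a majority.

Ana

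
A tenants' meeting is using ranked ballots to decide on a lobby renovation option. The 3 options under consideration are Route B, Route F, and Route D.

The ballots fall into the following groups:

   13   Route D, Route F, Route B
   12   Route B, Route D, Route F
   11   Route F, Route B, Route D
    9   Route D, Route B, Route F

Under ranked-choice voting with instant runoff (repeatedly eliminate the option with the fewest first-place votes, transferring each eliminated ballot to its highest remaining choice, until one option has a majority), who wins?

Round 1: Route D 22, Route B 12, Route F 11. Route F has the fewest and is eliminated.
Round 2: Route B 23, Route D 22. Route B has a majority.

Route B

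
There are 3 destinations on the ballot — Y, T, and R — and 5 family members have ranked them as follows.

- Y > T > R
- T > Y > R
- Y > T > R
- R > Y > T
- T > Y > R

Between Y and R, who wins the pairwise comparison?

Y

Ballots ranking Y above R: 4.
Ballots ranking R above Y: 1.
Y wins the head-to-head, 4–1.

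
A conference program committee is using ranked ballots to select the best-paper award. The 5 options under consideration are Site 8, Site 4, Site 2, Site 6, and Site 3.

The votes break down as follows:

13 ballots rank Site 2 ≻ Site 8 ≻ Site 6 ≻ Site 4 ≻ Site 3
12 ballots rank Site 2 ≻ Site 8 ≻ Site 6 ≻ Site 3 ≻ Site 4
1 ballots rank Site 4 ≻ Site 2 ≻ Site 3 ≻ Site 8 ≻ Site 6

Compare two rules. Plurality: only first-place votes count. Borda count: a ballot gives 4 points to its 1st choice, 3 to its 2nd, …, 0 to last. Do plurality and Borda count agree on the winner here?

Yes

Plurality first-place counts: Site 8 0, Site 4 1, Site 2 25, Site 6 0, Site 3 0 → Site 2.
Borda totals: Site 8 76, Site 4 17, Site 2 103, Site 6 50, Site 3 14 → Site 2.
The two rules agree on Site 2.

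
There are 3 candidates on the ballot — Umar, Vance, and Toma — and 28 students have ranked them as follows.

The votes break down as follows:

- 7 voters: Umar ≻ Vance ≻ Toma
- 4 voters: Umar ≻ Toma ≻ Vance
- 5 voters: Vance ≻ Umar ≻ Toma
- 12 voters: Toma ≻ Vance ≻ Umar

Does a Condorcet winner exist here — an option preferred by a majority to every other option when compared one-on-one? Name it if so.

Head-to-head results (28 voters total):
Umar vs Vance: Vance wins 17–11.
Umar vs Toma: Umar wins 16–12.
Vance vs Toma: Toma wins 16–12.
No candidate beats all others: Umar beats Toma beats Vance beats Umar, a majority cycle.

None — there is no Condorcet winner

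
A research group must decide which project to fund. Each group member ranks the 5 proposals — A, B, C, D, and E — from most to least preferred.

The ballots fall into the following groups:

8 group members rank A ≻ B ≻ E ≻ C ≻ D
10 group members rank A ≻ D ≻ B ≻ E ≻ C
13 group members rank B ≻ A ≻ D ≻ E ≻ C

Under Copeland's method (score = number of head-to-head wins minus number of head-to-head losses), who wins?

Pairwise results:
  A vs B: A wins 18–13.
  A vs C: A wins 31–0.
  A vs D: A wins 31–0.
  A vs E: A wins 31–0.
  B vs C: B wins 31–0.
  B vs D: B wins 21–10.
  B vs E: B wins 31–0.
  C vs D: D wins 23–8.
  C vs E: E wins 31–0.
  D vs E: D wins 23–8.
Copeland scores (wins − losses):
  A: 4 − 0 = 4
  B: 3 − 1 = 2
  C: 0 − 4 = -4
  D: 2 − 2 = 0
  E: 1 − 3 = -2
A has the best Copeland score.

A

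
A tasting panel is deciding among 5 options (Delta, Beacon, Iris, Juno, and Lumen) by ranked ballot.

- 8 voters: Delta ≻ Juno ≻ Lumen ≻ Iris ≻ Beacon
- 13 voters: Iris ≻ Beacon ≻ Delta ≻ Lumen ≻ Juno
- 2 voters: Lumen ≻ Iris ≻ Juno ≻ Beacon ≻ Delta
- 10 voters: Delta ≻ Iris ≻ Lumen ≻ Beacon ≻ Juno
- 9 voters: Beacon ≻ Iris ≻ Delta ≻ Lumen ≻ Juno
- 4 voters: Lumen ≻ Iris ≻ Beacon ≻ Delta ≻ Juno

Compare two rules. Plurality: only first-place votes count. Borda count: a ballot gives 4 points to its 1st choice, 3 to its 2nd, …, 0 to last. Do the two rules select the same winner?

No

Plurality first-place counts: Delta 18, Beacon 9, Iris 13, Juno 0, Lumen 6 → Delta.
Borda totals: Delta 120, Beacon 95, Iris 135, Juno 28, Lumen 82 → Iris.
The two rules disagree: plurality picks Delta, Borda picks Iris.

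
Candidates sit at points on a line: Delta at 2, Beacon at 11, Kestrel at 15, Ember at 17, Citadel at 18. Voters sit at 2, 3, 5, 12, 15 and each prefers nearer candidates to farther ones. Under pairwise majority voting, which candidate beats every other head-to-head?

Delta

With single-peaked preferences on a line, the Condorcet winner is the candidate closest to the median voter.
The median voter (position 5) is closest to Delta at 2.
Check: Delta vs Citadel — voters closer to Delta: 3 of 5.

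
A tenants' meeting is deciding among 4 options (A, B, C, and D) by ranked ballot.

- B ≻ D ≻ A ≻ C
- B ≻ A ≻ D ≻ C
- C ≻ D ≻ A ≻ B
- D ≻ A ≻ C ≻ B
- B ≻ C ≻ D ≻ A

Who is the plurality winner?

B

First-place vote totals:
  A: 0
  B: 3
  C: 1
  D: 1
B has the most first-place votes.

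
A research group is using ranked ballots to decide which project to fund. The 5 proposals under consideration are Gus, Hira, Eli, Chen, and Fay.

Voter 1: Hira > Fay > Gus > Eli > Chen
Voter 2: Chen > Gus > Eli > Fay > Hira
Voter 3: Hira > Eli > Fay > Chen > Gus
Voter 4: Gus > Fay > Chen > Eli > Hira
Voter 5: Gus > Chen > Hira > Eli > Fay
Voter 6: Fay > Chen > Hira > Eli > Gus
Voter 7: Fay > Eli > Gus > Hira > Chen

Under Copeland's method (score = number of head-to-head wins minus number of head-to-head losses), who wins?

Fay

Pairwise results:
  Gus vs Hira: Gus wins 4–3.
  Gus vs Eli: Gus wins 4–3.
  Gus vs Chen: Gus wins 4–3.
  Gus vs Fay: Fay wins 4–3.
  Hira vs Eli: Hira wins 4–3.
  Hira vs Chen: Chen wins 4–3.
  Hira vs Fay: Fay wins 4–3.
  Eli vs Chen: Chen wins 4–3.
  Eli vs Fay: Fay wins 4–3.
  Chen vs Fay: Fay wins 5–2.
Copeland scores (wins − losses):
  Gus: 3 − 1 = 2
  Hira: 1 − 3 = -2
  Eli: 0 − 4 = -4
  Chen: 2 − 2 = 0
  Fay: 4 − 0 = 4
Fay has the best Copeland score.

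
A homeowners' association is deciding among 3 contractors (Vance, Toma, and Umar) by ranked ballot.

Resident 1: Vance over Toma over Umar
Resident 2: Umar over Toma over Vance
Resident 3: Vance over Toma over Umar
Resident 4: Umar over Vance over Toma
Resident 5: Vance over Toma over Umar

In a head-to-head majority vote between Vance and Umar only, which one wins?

Vance

Ballots ranking Vance above Umar: 3.
Ballots ranking Umar above Vance: 2.
Vance wins the head-to-head, 3–2.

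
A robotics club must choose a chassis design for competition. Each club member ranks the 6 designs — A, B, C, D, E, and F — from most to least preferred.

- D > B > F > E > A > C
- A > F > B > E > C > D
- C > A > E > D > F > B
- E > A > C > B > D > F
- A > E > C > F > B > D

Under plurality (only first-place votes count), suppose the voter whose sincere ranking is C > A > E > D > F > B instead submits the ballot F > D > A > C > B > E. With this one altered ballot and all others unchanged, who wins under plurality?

A

First-place totals with the altered ballot: A 2, B 0, C 0, D 1, E 1, F 1.
The winner is unchanged: still A.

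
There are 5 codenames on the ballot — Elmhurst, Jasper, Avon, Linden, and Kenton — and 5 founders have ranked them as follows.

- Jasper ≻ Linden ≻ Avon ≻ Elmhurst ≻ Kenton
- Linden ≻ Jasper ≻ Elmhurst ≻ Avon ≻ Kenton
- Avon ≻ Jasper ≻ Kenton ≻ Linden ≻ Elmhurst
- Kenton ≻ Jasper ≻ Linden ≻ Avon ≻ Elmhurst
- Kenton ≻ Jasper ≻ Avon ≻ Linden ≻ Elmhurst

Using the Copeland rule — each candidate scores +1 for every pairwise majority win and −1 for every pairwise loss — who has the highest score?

Jasper

Pairwise results:
  Elmhurst vs Jasper: Jasper wins 5–0.
  Elmhurst vs Avon: Avon wins 4–1.
  Elmhurst vs Linden: Linden wins 5–0.
  Elmhurst vs Kenton: Kenton wins 3–2.
  Jasper vs Avon: Jasper wins 4–1.
  Jasper vs Linden: Jasper wins 4–1.
  Jasper vs Kenton: Jasper wins 3–2.
  Avon vs Linden: Linden wins 3–2.
  Avon vs Kenton: Avon wins 3–2.
  Linden vs Kenton: Kenton wins 3–2.
Copeland scores (wins − losses):
  Elmhurst: 0 − 4 = -4
  Jasper: 4 − 0 = 4
  Avon: 2 − 2 = 0
  Linden: 2 − 2 = 0
  Kenton: 2 − 2 = 0
Jasper has the best Copeland score.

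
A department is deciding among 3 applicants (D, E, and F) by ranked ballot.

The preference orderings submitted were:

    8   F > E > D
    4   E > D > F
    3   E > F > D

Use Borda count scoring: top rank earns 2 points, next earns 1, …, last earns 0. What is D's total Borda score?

4

Borda scores:
  D: 8·0 + 4·1 + 3·0 = 4
  E: 8·1 + 4·2 + 3·2 = 22
  F: 8·2 + 4·0 + 3·1 = 19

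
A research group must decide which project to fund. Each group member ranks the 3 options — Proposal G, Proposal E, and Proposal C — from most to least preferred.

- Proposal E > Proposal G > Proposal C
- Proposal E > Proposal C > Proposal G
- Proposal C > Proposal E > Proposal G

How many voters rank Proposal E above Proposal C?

Ballots ranking Proposal E above Proposal C: 2.
Ballots ranking Proposal C above Proposal E: 1.
So 2 of 3 voters prefer Proposal E to Proposal C.

2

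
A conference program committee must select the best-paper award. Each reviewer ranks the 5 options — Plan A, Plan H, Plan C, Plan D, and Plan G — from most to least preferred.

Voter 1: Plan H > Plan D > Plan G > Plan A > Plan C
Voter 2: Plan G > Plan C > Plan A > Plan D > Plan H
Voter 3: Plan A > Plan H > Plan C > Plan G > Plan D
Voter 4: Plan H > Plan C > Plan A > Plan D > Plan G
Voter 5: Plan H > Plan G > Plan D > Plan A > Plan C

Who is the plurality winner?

Plan H

First-place vote totals:
  Plan A: 1
  Plan H: 3
  Plan C: 0
  Plan D: 0
  Plan G: 1
Plan H has the most first-place votes.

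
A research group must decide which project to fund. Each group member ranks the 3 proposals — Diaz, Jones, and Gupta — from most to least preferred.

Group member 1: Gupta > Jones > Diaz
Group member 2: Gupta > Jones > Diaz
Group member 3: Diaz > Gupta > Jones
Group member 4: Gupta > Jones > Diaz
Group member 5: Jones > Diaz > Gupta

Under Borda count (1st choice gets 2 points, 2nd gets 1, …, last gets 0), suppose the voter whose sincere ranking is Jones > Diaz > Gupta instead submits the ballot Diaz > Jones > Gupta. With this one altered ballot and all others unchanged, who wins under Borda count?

Borda totals with the altered ballot: Diaz 4, Jones 4, Gupta 7.
The winner is unchanged: still Gupta.

Gupta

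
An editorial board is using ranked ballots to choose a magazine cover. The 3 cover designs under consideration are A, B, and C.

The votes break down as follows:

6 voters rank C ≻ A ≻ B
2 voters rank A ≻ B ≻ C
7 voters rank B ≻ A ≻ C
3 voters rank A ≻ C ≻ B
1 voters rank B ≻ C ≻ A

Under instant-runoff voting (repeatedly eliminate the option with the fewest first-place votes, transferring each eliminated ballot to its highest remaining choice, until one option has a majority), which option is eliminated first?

A

Round 1: B 8, C 6, A 5. A has the fewest and is eliminated.
Round 2: B 10, C 9. B has a majority.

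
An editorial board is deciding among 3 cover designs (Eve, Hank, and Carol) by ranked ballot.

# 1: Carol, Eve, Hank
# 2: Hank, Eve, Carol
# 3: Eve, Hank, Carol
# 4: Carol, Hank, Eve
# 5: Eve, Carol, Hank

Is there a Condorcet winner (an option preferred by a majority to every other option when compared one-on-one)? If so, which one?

Eve

Head-to-head results (5 voters total):
Eve vs Hank: Eve wins 3–2.
Eve vs Carol: Eve wins 3–2.
Hank vs Carol: Carol wins 3–2.
Eve beats each rival — Hank (3–2), Carol (3–2) — so Eve is the Condorcet winner.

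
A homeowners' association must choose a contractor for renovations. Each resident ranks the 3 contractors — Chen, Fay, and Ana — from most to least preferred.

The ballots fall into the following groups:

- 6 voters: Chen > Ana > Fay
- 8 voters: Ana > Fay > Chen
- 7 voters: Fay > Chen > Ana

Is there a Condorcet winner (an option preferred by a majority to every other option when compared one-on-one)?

No

Head-to-head results (21 voters total):
Chen vs Fay: Fay wins 15–6.
Chen vs Ana: Chen wins 13–8.
Fay vs Ana: Ana wins 14–7.
No candidate beats all others: Chen beats Ana beats Fay beats Chen, a majority cycle.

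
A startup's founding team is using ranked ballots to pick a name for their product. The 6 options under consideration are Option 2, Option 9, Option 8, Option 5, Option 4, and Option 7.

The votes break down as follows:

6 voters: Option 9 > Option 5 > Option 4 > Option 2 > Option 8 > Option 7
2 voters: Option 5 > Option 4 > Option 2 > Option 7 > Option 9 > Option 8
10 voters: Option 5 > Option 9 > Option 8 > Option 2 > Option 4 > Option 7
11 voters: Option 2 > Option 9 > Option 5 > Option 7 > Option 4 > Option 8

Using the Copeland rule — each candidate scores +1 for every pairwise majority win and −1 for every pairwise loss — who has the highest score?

Pairwise results:
  Option 2 vs Option 9: Option 9 wins 16–13.
  Option 2 vs Option 8: Option 2 wins 19–10.
  Option 2 vs Option 5: Option 5 wins 18–11.
  Option 2 vs Option 4: Option 2 wins 21–8.
  Option 2 vs Option 7: Option 2 wins 29–0.
  Option 9 vs Option 8: Option 9 wins 29–0.
  Option 9 vs Option 5: Option 9 wins 17–12.
  Option 9 vs Option 4: Option 9 wins 27–2.
  Option 9 vs Option 7: Option 9 wins 27–2.
  Option 8 vs Option 5: Option 5 wins 29–0.
  Option 8 vs Option 4: Option 4 wins 19–10.
  Option 8 vs Option 7: Option 8 wins 16–13.
  Option 5 vs Option 4: Option 5 wins 29–0.
  Option 5 vs Option 7: Option 5 wins 29–0.
  Option 4 vs Option 7: Option 4 wins 18–11.
Copeland scores (wins − losses):
  Option 2: 3 − 2 = 1
  Option 9: 5 − 0 = 5
  Option 8: 1 − 4 = -3
  Option 5: 4 − 1 = 3
  Option 4: 2 − 3 = -1
  Option 7: 0 − 5 = -5
Option 9 has the best Copeland score.

Option 9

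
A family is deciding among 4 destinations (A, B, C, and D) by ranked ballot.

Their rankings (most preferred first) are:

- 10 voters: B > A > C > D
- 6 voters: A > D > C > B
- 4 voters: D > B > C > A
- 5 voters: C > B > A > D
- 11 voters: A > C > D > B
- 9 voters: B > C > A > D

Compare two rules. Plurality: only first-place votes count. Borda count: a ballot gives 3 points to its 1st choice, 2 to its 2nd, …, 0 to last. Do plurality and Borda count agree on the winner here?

No

Plurality first-place counts: A 17, B 19, C 5, D 4 → B.
Borda totals: A 85, B 75, C 75, D 35 → A.
The two rules disagree: plurality picks B, Borda picks A.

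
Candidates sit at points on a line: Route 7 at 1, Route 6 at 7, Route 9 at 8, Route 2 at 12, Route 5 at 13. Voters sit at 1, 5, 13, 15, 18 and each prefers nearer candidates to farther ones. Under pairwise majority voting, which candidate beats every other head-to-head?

Route 5

With single-peaked preferences on a line, the Condorcet winner is the candidate closest to the median voter.
The median voter (position 13) is closest to Route 5 at 13.
Check: Route 5 vs Route 6 — voters closer to Route 5: 3 of 5.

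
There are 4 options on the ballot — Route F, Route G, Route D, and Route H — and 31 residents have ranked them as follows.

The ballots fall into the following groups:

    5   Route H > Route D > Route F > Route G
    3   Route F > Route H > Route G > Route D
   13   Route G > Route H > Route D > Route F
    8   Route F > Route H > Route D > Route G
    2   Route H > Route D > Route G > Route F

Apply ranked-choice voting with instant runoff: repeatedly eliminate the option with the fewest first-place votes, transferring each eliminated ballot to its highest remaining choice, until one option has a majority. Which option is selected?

Route F

Round 1: Route G 13, Route F 11, Route H 7, Route D 0. Route D has the fewest and is eliminated.
Round 2: Route G 13, Route F 11, Route H 7. Route H has the fewest and is eliminated.
Round 3: Route F 16, Route G 15. Route F has a majority.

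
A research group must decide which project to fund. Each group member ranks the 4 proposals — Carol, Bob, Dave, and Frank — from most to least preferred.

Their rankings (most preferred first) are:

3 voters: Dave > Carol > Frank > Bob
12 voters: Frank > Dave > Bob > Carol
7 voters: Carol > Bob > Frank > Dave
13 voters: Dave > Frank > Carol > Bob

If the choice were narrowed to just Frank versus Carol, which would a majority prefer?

Ballots ranking Frank above Carol: 12+13 = 25.
Ballots ranking Carol above Frank: 3+7 = 10.
Frank wins the head-to-head, 25–10.

Frank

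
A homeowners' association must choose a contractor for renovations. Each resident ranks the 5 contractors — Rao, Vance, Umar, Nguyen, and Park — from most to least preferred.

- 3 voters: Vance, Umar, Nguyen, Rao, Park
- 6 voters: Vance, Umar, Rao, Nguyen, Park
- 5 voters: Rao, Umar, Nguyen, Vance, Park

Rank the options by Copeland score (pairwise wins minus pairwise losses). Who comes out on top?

Pairwise results:
  Rao vs Vance: Vance wins 9–5.
  Rao vs Umar: Umar wins 9–5.
  Rao vs Nguyen: Rao wins 11–3.
  Rao vs Park: Rao wins 14–0.
  Vance vs Umar: Vance wins 9–5.
  Vance vs Nguyen: Vance wins 9–5.
  Vance vs Park: Vance wins 14–0.
  Umar vs Nguyen: Umar wins 14–0.
  Umar vs Park: Umar wins 14–0.
  Nguyen vs Park: Nguyen wins 14–0.
Copeland scores (wins − losses):
  Rao: 2 − 2 = 0
  Vance: 4 − 0 = 4
  Umar: 3 − 1 = 2
  Nguyen: 1 − 3 = -2
  Park: 0 − 4 = -4
Vance has the best Copeland score.

Vance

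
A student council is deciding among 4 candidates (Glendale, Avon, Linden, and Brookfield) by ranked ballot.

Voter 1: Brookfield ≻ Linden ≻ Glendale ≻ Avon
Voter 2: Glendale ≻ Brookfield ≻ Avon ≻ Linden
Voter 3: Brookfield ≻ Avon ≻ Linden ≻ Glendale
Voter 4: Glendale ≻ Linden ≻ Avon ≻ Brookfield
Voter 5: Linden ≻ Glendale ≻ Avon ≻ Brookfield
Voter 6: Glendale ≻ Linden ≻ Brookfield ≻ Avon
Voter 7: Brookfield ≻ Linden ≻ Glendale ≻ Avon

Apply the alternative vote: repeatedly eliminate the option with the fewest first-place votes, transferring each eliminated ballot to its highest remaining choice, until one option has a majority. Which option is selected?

Glendale

Round 1: Glendale 3, Brookfield 3, Linden 1, Avon 0. Avon has the fewest and is eliminated.
Round 2: Glendale 3, Brookfield 3, Linden 1. Linden has the fewest and is eliminated.
Round 3: Glendale 4, Brookfield 3. Glendale has a majority.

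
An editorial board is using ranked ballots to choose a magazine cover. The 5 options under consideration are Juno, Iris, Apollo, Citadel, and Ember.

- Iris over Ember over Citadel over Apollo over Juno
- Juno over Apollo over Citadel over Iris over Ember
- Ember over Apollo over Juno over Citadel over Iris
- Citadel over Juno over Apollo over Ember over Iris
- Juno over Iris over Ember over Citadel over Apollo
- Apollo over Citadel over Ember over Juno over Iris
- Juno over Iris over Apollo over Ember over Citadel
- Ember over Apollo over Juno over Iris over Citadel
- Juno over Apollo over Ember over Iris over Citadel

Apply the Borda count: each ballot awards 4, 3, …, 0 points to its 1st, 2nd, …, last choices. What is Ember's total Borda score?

19

Borda scores:
  Juno: 0 + 4 + 2 + 3 + 4 + 1 + 4 + 2 + 4 = 24
  Iris: 4 + 1 + 0 + 0 + 3 + 0 + 3 + 1 + 1 = 13
  Apollo: 1 + 3 + 3 + 2 + 0 + 4 + 2 + 3 + 3 = 21
  Citadel: 2 + 2 + 1 + 4 + 1 + 3 + 0 + 0 + 0 = 13
  Ember: 3 + 0 + 4 + 1 + 2 + 2 + 1 + 4 + 2 = 19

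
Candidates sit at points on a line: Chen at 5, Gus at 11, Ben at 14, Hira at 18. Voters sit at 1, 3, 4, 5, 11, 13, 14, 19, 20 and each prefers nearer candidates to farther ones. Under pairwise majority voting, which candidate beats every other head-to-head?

Gus

With single-peaked preferences on a line, the Condorcet winner is the candidate closest to the median voter.
The median voter (position 11) is closest to Gus at 11.
Check: Gus vs Hira — voters closer to Gus: 7 of 9.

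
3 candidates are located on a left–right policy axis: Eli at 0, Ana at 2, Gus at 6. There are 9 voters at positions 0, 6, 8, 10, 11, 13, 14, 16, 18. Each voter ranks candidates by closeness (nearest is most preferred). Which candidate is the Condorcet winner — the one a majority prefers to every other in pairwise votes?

With single-peaked preferences on a line, the Condorcet winner is the candidate closest to the median voter.
The median voter (position 11) is closest to Gus at 6.
Check: Gus vs Eli — voters closer to Gus: 8 of 9.

Gus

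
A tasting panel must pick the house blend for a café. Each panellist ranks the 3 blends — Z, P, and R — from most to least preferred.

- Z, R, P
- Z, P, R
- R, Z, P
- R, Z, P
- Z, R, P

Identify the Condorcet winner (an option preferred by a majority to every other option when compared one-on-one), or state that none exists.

Z

Head-to-head results (5 voters total):
Z vs P: Z wins 5–0.
Z vs R: Z wins 3–2.
P vs R: R wins 4–1.
Z beats each rival — P (5–0), R (3–2) — so Z is the Condorcet winner.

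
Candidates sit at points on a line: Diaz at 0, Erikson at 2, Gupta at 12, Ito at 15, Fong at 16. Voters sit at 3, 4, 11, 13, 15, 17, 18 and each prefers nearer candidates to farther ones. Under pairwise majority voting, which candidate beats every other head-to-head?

Gupta

With single-peaked preferences on a line, the Condorcet winner is the candidate closest to the median voter.
The median voter (position 13) is closest to Gupta at 12.
Check: Gupta vs Diaz — voters closer to Gupta: 5 of 7.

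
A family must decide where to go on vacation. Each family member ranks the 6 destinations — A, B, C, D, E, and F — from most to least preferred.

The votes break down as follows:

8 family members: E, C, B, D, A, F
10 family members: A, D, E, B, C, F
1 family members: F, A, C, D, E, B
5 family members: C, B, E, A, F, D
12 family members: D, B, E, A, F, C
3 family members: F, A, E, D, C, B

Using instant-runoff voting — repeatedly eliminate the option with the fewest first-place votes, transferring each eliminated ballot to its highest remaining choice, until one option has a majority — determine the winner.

Round 1: D 12, A 10, E 8, C 5, F 4, B 0. B has the fewest and is eliminated.
Round 2: D 12, A 10, E 8, C 5, F 4. F has the fewest and is eliminated.
Round 3: A 14, D 12, E 8, C 5. C has the fewest and is eliminated.
Round 4: A 14, E 13, D 12. D has the fewest and is eliminated.
Round 5: E 25, A 14. E has a majority.

E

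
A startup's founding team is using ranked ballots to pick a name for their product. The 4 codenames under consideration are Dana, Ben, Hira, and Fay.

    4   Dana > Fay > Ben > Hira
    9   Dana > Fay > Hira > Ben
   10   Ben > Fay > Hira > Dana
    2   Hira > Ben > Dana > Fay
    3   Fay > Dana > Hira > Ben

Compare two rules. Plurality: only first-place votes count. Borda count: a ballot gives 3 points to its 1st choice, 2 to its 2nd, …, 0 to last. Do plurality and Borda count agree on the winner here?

Plurality first-place counts: Dana 13, Ben 10, Hira 2, Fay 3 → Dana.
Borda totals: Dana 47, Ben 38, Hira 28, Fay 55 → Fay.
The two rules disagree: plurality picks Dana, Borda picks Fay.

No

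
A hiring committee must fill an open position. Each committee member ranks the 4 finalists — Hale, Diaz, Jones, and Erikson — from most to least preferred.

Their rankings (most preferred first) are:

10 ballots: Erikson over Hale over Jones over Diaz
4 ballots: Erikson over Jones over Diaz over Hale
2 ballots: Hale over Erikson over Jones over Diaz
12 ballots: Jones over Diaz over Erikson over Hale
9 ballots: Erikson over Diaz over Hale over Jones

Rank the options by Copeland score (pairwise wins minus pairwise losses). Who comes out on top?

Pairwise results:
  Hale vs Diaz: Diaz wins 25–12.
  Hale vs Jones: Hale wins 21–16.
  Hale vs Erikson: Erikson wins 35–2.
  Diaz vs Jones: Jones wins 28–9.
  Diaz vs Erikson: Erikson wins 25–12.
  Jones vs Erikson: Erikson wins 25–12.
Copeland scores (wins − losses):
  Hale: 1 − 2 = -1
  Diaz: 1 − 2 = -1
  Jones: 1 − 2 = -1
  Erikson: 3 − 0 = 3
Erikson has the best Copeland score.

Erikson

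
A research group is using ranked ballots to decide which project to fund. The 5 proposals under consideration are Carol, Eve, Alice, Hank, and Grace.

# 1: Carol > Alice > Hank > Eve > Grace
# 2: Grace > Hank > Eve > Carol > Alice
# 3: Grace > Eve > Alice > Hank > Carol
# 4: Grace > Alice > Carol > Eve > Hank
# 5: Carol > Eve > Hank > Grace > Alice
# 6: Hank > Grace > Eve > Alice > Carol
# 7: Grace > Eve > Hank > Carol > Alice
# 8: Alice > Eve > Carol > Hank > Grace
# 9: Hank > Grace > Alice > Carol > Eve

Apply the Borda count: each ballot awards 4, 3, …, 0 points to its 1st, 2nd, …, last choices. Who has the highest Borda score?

Borda scores:
  Carol: 4 + 1 + 0 + 2 + 4 + 0 + 1 + 2 + 1 = 15
  Eve: 1 + 2 + 3 + 1 + 3 + 2 + 3 + 3 + 0 = 18
  Alice: 3 + 0 + 2 + 3 + 0 + 1 + 0 + 4 + 2 = 15
  Hank: 2 + 3 + 1 + 0 + 2 + 4 + 2 + 1 + 4 = 19
  Grace: 0 + 4 + 4 + 4 + 1 + 3 + 4 + 0 + 3 = 23
Grace has the highest total.

Grace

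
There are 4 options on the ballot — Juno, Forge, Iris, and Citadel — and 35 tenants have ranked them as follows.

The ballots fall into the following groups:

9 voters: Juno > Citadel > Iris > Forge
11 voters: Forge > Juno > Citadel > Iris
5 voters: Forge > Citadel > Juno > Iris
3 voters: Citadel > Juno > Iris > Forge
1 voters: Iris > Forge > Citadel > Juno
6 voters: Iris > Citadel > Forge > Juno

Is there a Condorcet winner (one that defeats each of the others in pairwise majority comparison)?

Head-to-head results (35 voters total):
Juno vs Forge: Forge wins 23–12.
Juno vs Iris: Juno wins 28–7.
Juno vs Citadel: Juno wins 20–15.
Forge vs Iris: Iris wins 19–16.
Forge vs Citadel: Citadel wins 18–17.
Iris vs Citadel: Citadel wins 28–7.
No candidate beats all others: Juno beats Iris beats Forge beats Juno, a majority cycle.

No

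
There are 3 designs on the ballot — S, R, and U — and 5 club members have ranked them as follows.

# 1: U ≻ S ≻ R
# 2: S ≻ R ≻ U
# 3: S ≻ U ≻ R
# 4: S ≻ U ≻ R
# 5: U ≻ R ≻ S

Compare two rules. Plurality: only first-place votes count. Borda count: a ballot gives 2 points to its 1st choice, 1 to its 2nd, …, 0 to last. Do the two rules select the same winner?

Plurality first-place counts: S 3, R 0, U 2 → S.
Borda totals: S 7, R 2, U 6 → S.
The two rules agree on S.

Yes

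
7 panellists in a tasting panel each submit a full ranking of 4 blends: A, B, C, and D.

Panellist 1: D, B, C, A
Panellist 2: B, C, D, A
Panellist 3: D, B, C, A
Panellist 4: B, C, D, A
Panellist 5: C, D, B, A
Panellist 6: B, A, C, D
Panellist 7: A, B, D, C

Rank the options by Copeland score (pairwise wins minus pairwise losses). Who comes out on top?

B

Pairwise results:
  A vs B: B wins 6–1.
  A vs C: C wins 5–2.
  A vs D: D wins 5–2.
  B vs C: B wins 6–1.
  B vs D: B wins 4–3.
  C vs D: C wins 4–3.
Copeland scores (wins − losses):
  A: 0 − 3 = -3
  B: 3 − 0 = 3
  C: 2 − 1 = 1
  D: 1 − 2 = -1
B has the best Copeland score.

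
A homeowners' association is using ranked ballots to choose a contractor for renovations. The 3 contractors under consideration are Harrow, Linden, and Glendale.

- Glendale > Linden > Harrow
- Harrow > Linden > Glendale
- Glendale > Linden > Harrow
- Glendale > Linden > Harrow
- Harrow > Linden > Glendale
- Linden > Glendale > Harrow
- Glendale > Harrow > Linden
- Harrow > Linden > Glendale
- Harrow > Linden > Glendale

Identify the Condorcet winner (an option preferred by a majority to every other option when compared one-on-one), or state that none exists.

There is no Condorcet winner

Head-to-head results (9 voters total):
Harrow vs Linden: Harrow wins 5–4.
Harrow vs Glendale: Glendale wins 5–4.
Linden vs Glendale: Linden wins 5–4.
No candidate beats all others: Harrow beats Linden beats Glendale beats Harrow, a majority cycle.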